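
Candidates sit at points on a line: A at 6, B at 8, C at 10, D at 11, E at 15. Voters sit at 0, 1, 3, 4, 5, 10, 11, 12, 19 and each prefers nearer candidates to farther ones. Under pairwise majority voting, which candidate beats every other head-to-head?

With single-peaked preferences on a line, the Condorcet winner is the candidate closest to the median voter.
The median voter (position 5) is closest to A at 6.
Check: A vs D — voters closer to A: 5 of 9.

A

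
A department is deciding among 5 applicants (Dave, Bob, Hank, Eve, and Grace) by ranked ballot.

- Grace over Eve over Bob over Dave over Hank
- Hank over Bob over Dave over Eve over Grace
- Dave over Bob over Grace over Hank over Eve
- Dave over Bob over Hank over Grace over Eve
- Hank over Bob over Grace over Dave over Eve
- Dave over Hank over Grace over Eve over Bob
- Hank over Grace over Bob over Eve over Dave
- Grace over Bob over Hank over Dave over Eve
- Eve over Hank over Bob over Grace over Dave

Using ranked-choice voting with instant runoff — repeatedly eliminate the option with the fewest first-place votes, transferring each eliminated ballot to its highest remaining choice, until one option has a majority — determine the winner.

Hank

Round 1: Dave 3, Hank 3, Grace 2, Eve 1, Bob 0. Bob has the fewest and is eliminated.
Round 2: Dave 3, Hank 3, Grace 2, Eve 1. Eve has the fewest and is eliminated.
Round 3: Hank 4, Dave 3, Grace 2. Grace has the fewest and is eliminated.
Round 4: Hank 5, Dave 4. Hank has a majority.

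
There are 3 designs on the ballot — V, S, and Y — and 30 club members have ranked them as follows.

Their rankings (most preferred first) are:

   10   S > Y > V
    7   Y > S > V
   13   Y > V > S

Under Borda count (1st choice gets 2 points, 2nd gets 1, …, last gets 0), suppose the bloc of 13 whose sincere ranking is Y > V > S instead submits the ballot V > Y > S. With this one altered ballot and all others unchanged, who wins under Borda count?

Y

Borda totals with the altered ballot: V 26, S 27, Y 37.
The winner is unchanged: still Y.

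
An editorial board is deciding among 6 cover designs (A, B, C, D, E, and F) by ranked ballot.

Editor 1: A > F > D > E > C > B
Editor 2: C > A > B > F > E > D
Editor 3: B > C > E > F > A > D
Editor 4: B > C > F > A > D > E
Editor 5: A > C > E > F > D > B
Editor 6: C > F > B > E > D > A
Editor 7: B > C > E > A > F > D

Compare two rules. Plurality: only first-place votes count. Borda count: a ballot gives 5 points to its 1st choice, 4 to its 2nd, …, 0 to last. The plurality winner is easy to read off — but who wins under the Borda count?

Plurality first-place counts: A 2, B 3, C 2, D 0, E 0, F 0 → B.
Borda totals: A 19, B 21, C 27, D 6, E 14, F 18 → C.

C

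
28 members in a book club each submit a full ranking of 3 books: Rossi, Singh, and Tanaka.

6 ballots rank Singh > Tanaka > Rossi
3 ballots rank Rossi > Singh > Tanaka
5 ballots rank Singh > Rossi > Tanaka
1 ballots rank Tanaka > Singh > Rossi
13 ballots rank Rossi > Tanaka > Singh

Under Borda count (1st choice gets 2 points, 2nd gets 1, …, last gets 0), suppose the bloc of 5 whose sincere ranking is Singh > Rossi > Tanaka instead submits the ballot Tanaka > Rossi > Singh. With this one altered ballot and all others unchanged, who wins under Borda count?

Borda totals with the altered ballot: Rossi 37, Singh 16, Tanaka 31.
The winner is unchanged: still Rossi.

Rossi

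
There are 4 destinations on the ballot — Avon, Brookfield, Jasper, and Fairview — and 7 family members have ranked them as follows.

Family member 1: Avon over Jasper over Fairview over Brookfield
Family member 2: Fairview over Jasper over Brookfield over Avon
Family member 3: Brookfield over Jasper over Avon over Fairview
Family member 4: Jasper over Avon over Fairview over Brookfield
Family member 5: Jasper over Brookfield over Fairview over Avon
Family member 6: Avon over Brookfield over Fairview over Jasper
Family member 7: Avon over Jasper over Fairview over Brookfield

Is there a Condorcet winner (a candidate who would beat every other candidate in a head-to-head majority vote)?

Head-to-head results (7 voters total):
Avon vs Brookfield: Avon wins 4–3.
Avon vs Jasper: Jasper wins 4–3.
Avon vs Fairview: Avon wins 5–2.
Brookfield vs Jasper: Jasper wins 5–2.
Brookfield vs Fairview: Fairview wins 4–3.
Jasper vs Fairview: Jasper wins 5–2.
Jasper beats each rival — Avon (4–3), Brookfield (5–2), Fairview (5–2) — so Jasper is the Condorcet winner.

Yes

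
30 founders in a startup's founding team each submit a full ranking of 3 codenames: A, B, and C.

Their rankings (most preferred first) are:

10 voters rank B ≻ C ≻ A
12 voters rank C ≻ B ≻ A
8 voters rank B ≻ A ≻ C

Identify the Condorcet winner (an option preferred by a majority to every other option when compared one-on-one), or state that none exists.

B

Head-to-head results (30 voters total):
A vs B: B wins 30–0.
A vs C: C wins 22–8.
B vs C: B wins 18–12.
B beats each rival — A (30–0), C (18–12) — so B is the Condorcet winner.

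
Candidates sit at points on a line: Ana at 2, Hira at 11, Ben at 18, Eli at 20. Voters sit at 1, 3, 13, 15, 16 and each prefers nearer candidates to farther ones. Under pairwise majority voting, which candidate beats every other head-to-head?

Hira

With single-peaked preferences on a line, the Condorcet winner is the candidate closest to the median voter.
The median voter (position 13) is closest to Hira at 11.
Check: Hira vs Ben — voters closer to Hira: 3 of 5.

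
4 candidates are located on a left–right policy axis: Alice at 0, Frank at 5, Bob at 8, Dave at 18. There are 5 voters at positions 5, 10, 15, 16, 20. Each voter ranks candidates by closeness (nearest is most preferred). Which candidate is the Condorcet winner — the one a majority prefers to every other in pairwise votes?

Dave

With single-peaked preferences on a line, the Condorcet winner is the candidate closest to the median voter.
The median voter (position 15) is closest to Dave at 18.
Check: Dave vs Alice — voters closer to Dave: 4 of 5.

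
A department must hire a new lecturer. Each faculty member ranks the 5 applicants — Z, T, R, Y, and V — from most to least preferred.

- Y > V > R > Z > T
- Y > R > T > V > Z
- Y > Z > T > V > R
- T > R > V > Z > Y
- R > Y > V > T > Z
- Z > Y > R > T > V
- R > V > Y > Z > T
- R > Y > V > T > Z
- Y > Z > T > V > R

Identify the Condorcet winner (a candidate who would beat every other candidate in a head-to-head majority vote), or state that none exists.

Y

Head-to-head results (9 voters total):
Z vs T: Z wins 5–4.
Z vs R: R wins 6–3.
Z vs Y: Y wins 7–2.
Z vs V: V wins 6–3.
T vs R: R wins 6–3.
T vs Y: Y wins 8–1.
T vs V: T wins 5–4.
R vs Y: Y wins 5–4.
R vs V: R wins 6–3.
Y vs V: Y wins 7–2.
Y beats each rival — Z (7–2), T (8–1), R (5–4), V (7–2) — so Y is the Condorcet winner.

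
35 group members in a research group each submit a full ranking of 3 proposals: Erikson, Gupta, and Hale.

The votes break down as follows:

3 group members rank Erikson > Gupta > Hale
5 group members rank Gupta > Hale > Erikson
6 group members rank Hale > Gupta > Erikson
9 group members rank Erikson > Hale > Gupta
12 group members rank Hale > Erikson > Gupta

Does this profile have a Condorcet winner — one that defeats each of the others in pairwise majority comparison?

Head-to-head results (35 voters total):
Erikson vs Gupta: Erikson wins 24–11.
Erikson vs Hale: Hale wins 23–12.
Gupta vs Hale: Hale wins 27–8.
Hale beats each rival — Erikson (23–12), Gupta (27–8) — so Hale is the Condorcet winner.

Yes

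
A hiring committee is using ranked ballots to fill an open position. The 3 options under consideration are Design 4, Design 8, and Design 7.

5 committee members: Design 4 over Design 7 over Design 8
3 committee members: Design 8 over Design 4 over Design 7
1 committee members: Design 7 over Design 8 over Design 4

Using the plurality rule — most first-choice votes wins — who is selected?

Design 4

First-place vote totals:
  Design 4: 5
  Design 8: 3
  Design 7: 1
Design 4 has the most first-place votes.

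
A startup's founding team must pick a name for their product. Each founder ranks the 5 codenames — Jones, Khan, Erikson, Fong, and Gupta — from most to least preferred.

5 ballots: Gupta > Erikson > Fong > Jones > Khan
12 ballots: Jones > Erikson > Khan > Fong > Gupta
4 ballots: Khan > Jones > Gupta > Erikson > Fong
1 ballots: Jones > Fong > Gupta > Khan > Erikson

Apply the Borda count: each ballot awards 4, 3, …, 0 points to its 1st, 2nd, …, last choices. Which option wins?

Borda scores:
  Jones: 5·1 + 12·4 + 4·3 + 4 = 69
  Khan: 5·0 + 12·2 + 4·4 + 1 = 41
  Erikson: 5·3 + 12·3 + 4·1 + 0 = 55
  Fong: 5·2 + 12·1 + 4·0 + 3 = 25
  Gupta: 5·4 + 12·0 + 4·2 + 2 = 30
Jones has the highest total.

Jones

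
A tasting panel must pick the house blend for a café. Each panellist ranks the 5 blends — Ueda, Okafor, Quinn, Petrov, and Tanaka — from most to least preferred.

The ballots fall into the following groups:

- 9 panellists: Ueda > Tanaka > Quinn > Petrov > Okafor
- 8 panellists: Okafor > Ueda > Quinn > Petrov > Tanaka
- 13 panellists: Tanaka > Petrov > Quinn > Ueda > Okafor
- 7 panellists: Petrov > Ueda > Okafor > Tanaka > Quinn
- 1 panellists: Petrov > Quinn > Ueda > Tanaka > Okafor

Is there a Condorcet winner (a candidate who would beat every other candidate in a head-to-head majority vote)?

No

Head-to-head results (38 voters total):
Ueda vs Okafor: Ueda wins 30–8.
Ueda vs Quinn: Ueda wins 24–14.
Ueda vs Petrov: Petrov wins 21–17.
Ueda vs Tanaka: Ueda wins 25–13.
Okafor vs Quinn: Quinn wins 23–15.
Okafor vs Petrov: Petrov wins 30–8.
Okafor vs Tanaka: Tanaka wins 23–15.
Quinn vs Petrov: Petrov wins 21–17.
Quinn vs Tanaka: Tanaka wins 29–9.
Petrov vs Tanaka: Tanaka wins 22–16.
No candidate beats all others: Ueda beats Tanaka beats Petrov beats Ueda, a majority cycle.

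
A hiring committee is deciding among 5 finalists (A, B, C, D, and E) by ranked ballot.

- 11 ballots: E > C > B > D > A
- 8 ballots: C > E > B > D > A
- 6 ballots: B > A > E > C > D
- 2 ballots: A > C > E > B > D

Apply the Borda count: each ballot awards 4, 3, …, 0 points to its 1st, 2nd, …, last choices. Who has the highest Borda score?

E

Borda scores:
  A: 11·0 + 8·0 + 6·3 + 2·4 = 26
  B: 11·2 + 8·2 + 6·4 + 2·1 = 64
  C: 11·3 + 8·4 + 6·1 + 2·3 = 77
  D: 11·1 + 8·1 + 6·0 + 2·0 = 19
  E: 11·4 + 8·3 + 6·2 + 2·2 = 84
E has the highest total.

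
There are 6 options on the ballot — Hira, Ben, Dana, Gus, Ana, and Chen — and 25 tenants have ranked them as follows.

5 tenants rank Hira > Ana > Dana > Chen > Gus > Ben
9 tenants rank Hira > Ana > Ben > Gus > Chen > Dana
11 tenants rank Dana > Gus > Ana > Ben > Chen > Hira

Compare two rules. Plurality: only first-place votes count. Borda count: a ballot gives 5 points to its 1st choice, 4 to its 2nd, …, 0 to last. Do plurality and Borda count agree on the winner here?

Plurality first-place counts: Hira 14, Ben 0, Dana 11, Gus 0, Ana 0, Chen 0 → Hira.
Borda totals: Hira 70, Ben 49, Dana 70, Gus 67, Ana 89, Chen 30 → Ana.
The two rules disagree: plurality picks Hira, Borda picks Ana.

No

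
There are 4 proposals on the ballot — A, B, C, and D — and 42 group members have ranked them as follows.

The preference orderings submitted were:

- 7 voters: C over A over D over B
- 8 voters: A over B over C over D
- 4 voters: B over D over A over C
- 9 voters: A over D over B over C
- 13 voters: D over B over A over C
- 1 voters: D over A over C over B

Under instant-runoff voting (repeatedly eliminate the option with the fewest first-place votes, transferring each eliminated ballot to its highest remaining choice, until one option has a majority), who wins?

Round 1: A 17, D 14, C 7, B 4. B has the fewest and is eliminated.
Round 2: D 18, A 17, C 7. C has the fewest and is eliminated.
Round 3: A 24, D 18. A has a majority.

A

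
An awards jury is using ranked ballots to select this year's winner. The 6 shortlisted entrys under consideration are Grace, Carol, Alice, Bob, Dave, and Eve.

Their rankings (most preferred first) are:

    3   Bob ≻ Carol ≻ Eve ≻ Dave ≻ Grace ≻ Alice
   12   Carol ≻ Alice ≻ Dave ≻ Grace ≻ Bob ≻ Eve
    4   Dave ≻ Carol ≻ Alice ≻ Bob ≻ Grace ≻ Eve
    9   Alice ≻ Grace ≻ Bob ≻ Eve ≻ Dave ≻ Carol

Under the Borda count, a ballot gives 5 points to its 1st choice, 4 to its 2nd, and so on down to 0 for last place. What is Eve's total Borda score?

27

Borda scores:
  Grace: 3·1 + 12·2 + 4·1 + 9·4 = 67
  Carol: 3·4 + 12·5 + 4·4 + 9·0 = 88
  Alice: 3·0 + 12·4 + 4·3 + 9·5 = 105
  Bob: 3·5 + 12·1 + 4·2 + 9·3 = 62
  Dave: 3·2 + 12·3 + 4·5 + 9·1 = 71
  Eve: 3·3 + 12·0 + 4·0 + 9·2 = 27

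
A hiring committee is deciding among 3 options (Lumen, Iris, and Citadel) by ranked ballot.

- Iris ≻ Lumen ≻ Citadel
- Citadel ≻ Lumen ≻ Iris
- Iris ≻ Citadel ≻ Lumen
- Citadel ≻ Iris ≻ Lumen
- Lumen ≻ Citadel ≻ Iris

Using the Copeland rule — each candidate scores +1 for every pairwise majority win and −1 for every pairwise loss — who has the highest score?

Pairwise results:
  Lumen vs Iris: Iris wins 3–2.
  Lumen vs Citadel: Citadel wins 3–2.
  Iris vs Citadel: Citadel wins 3–2.
Copeland scores (wins − losses):
  Lumen: 0 − 2 = -2
  Iris: 1 − 1 = 0
  Citadel: 2 − 0 = 2
Citadel has the best Copeland score.

Citadel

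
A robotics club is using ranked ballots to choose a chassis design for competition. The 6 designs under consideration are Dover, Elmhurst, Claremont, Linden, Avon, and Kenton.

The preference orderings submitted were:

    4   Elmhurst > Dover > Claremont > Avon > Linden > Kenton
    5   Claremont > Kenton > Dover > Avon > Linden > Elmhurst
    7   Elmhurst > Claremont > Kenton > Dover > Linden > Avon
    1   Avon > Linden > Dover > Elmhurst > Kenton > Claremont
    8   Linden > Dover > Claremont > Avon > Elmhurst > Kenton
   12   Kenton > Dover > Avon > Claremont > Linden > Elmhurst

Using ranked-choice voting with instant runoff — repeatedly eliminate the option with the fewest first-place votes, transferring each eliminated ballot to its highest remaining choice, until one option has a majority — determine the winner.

Elmhurst

Round 1: Kenton 12, Elmhurst 11, Linden 8, Claremont 5, Avon 1, Dover 0. Dover has the fewest and is eliminated.
Round 2: Kenton 12, Elmhurst 11, Linden 8, Claremont 5, Avon 1. Avon has the fewest and is eliminated.
Round 3: Kenton 12, Elmhurst 11, Linden 9, Claremont 5. Claremont has the fewest and is eliminated.
Round 4: Kenton 17, Elmhurst 11, Linden 9. Linden has the fewest and is eliminated.
Round 5: Elmhurst 20, Kenton 17. Elmhurst has a majority.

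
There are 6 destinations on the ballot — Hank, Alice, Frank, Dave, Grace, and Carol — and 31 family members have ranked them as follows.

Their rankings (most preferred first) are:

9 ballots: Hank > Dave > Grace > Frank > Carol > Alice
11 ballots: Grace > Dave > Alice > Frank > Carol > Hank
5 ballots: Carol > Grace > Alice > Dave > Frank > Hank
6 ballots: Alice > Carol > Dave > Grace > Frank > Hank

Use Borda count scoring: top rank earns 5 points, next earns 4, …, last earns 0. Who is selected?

Grace

Borda scores:
  Hank: 9·5 + 11·0 + 5·0 + 6·0 = 45
  Alice: 9·0 + 11·3 + 5·3 + 6·5 = 78
  Frank: 9·2 + 11·2 + 5·1 + 6·1 = 51
  Dave: 9·4 + 11·4 + 5·2 + 6·3 = 108
  Grace: 9·3 + 11·5 + 5·4 + 6·2 = 114
  Carol: 9·1 + 11·1 + 5·5 + 6·4 = 69
Grace has the highest total.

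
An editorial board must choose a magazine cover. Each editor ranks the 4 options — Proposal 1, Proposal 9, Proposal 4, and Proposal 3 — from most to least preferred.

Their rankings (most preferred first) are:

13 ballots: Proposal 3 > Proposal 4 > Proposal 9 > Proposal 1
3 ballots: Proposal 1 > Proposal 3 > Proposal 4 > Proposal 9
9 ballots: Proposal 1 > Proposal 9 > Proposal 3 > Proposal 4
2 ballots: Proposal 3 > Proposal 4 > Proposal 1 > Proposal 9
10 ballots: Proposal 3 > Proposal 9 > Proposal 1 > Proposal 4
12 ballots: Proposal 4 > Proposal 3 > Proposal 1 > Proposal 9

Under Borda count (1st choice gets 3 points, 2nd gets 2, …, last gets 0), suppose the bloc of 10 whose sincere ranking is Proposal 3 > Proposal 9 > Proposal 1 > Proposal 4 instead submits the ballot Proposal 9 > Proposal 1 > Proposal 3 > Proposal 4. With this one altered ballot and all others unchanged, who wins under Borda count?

Borda totals with the altered ballot: Proposal 1 70, Proposal 9 61, Proposal 4 69, Proposal 3 94.
The winner is unchanged: still Proposal 3.

Proposal 3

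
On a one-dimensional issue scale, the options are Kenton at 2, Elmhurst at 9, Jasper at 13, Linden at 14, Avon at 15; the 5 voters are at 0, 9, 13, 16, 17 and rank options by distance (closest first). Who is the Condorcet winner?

With single-peaked preferences on a line, the Condorcet winner is the candidate closest to the median voter.
The median voter (position 13) is closest to Jasper at 13.
Check: Jasper vs Avon — voters closer to Jasper: 3 of 5.

Jasper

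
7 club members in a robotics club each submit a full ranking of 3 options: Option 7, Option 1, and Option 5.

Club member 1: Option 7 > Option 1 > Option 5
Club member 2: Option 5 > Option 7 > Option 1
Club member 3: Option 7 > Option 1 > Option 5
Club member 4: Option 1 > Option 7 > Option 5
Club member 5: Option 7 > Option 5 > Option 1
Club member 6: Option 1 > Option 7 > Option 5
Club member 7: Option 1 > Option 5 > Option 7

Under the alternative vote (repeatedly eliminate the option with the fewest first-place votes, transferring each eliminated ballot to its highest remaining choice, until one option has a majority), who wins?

Option 7

Round 1: Option 7 3, Option 1 3, Option 5 1. Option 5 has the fewest and is eliminated.
Round 2: Option 7 4, Option 1 3. Option 7 has a majority.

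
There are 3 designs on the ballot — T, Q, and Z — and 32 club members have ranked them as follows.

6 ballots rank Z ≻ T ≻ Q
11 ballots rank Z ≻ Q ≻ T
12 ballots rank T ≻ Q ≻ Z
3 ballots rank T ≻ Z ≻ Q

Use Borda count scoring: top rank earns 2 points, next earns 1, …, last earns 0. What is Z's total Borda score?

Borda scores:
  T: 6·1 + 11·0 + 12·2 + 3·2 = 36
  Q: 6·0 + 11·1 + 12·1 + 3·0 = 23
  Z: 6·2 + 11·2 + 12·0 + 3·1 = 37

37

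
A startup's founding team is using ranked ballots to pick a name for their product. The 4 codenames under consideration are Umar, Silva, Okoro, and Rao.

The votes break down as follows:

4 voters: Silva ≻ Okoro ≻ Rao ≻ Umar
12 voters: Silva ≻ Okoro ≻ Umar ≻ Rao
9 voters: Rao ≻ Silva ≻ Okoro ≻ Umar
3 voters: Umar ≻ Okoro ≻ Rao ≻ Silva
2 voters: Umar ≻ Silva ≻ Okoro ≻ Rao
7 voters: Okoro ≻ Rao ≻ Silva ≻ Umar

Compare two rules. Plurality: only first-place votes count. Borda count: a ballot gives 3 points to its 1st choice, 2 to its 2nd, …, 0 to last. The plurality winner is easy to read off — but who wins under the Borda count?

Plurality first-place counts: Umar 5, Silva 16, Okoro 7, Rao 9 → Silva.
Borda totals: Umar 27, Silva 77, Okoro 70, Rao 48 → Silva.

Silva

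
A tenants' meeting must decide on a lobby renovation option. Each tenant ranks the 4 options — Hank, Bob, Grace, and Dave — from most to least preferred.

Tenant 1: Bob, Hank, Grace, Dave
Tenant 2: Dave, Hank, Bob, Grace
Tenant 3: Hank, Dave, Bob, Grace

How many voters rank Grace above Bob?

Ballots ranking Grace above Bob: 0.
Ballots ranking Bob above Grace: 3.
So 0 of 3 voters prefer Grace to Bob.

0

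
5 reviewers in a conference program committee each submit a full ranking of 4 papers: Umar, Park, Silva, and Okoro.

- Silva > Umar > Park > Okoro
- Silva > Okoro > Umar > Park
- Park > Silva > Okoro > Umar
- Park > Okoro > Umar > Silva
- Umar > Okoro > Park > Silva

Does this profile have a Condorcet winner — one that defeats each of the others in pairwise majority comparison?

No

Head-to-head results (5 voters total):
Umar vs Park: Umar wins 3–2.
Umar vs Silva: Silva wins 3–2.
Umar vs Okoro: Okoro wins 3–2.
Park vs Silva: Park wins 3–2.
Park vs Okoro: Park wins 3–2.
Silva vs Okoro: Silva wins 3–2.
No candidate beats all others: Umar beats Park beats Silva beats Umar, a majority cycle.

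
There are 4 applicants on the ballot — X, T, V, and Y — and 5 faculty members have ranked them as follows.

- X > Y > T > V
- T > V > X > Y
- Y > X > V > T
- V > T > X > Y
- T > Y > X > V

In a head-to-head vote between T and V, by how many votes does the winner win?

Ballots ranking T above V: 3.
Ballots ranking V above T: 2.
T wins 3–2, a margin of 1.

1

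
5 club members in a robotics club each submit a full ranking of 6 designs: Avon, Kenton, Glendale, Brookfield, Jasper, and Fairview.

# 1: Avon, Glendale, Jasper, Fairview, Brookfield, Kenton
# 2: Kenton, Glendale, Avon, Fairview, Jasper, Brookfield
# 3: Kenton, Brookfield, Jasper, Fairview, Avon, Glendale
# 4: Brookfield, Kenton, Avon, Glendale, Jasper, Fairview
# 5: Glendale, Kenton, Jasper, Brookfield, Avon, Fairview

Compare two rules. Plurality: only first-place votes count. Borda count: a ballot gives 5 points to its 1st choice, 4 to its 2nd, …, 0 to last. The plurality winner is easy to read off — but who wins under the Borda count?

Plurality first-place counts: Avon 1, Kenton 2, Glendale 1, Brookfield 1, Jasper 0, Fairview 0 → Kenton.
Borda totals: Avon 13, Kenton 18, Glendale 15, Brookfield 12, Jasper 11, Fairview 6 → Kenton.

Kenton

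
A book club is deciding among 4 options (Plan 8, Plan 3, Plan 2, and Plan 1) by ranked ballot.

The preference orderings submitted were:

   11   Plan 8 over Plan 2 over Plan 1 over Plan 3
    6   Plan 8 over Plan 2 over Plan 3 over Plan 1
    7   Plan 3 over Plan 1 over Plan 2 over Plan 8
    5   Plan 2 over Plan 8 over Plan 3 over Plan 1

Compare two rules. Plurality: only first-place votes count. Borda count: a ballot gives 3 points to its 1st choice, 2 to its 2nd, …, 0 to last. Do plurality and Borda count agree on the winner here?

Yes

Plurality first-place counts: Plan 8 17, Plan 3 7, Plan 2 5, Plan 1 0 → Plan 8.
Borda totals: Plan 8 61, Plan 3 32, Plan 2 56, Plan 1 25 → Plan 8.
The two rules agree on Plan 8.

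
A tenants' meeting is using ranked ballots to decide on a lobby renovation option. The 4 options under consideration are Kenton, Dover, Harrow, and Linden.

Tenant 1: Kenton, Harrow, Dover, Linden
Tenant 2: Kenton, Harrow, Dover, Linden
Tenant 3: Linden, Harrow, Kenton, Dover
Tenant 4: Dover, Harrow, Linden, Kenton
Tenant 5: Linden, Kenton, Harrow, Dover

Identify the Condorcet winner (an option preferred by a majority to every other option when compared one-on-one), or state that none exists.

Head-to-head results (5 voters total):
Kenton vs Dover: Kenton wins 4–1.
Kenton vs Harrow: Kenton wins 3–2.
Kenton vs Linden: Linden wins 3–2.
Dover vs Harrow: Harrow wins 4–1.
Dover vs Linden: Dover wins 3–2.
Harrow vs Linden: Harrow wins 3–2.
No candidate beats all others: Kenton beats Dover beats Linden beats Kenton, a majority cycle.

There is no Condorcet winner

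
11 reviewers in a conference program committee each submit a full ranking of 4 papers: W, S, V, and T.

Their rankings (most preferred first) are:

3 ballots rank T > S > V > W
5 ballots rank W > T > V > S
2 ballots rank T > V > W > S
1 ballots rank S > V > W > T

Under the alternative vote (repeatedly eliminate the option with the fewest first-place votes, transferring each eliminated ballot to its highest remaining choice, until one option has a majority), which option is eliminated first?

Round 1: W 5, T 5, S 1, V 0. V has the fewest and is eliminated.
Round 2: W 5, T 5, S 1. S has the fewest and is eliminated.
Round 3: W 6, T 5. W has a majority.

V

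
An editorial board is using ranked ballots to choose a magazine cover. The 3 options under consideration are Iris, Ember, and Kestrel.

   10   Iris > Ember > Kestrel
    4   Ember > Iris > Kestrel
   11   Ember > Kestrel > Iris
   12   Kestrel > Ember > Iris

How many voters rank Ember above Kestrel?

25

Ballots ranking Ember above Kestrel: 10+4+11 = 25.
Ballots ranking Kestrel above Ember: 12.
So 25 of 37 voters prefer Ember to Kestrel.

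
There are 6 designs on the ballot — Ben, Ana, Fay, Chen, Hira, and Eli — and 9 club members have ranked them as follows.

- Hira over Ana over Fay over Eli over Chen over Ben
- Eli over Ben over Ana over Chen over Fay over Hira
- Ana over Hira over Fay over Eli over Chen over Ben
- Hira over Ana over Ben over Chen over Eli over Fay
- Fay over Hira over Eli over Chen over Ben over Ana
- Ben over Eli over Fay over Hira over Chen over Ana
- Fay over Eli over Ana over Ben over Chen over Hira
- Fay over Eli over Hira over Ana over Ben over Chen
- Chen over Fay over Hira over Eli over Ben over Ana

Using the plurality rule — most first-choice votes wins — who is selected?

Fay

First-place vote totals:
  Ben: 1
  Ana: 1
  Fay: 3
  Chen: 1
  Hira: 2
  Eli: 1
Fay has the most first-place votes.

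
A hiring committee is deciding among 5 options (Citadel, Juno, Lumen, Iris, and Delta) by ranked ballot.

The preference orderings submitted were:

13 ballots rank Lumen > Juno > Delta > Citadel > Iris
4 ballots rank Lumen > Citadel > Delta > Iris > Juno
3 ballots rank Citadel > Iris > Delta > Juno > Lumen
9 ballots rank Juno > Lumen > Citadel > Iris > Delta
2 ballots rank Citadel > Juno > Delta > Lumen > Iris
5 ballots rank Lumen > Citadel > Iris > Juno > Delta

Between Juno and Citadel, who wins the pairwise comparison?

Juno

Ballots ranking Juno above Citadel: 13+9 = 22.
Ballots ranking Citadel above Juno: 4+3+2+5 = 14.
Juno wins the head-to-head, 22–14.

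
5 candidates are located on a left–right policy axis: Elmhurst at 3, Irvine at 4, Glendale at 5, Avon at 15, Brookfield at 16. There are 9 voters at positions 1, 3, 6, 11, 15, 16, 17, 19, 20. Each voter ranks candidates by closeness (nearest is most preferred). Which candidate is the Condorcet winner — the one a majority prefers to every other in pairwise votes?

With single-peaked preferences on a line, the Condorcet winner is the candidate closest to the median voter.
The median voter (position 15) is closest to Avon at 15.
Check: Avon vs Elmhurst — voters closer to Avon: 6 of 9.

Avon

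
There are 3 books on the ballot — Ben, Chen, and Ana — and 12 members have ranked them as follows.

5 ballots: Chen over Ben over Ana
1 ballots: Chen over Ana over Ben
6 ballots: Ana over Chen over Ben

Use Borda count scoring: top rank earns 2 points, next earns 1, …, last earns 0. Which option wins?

Chen

Borda scores:
  Ben: 5·1 + 0 + 6·0 = 5
  Chen: 5·2 + 2 + 6·1 = 18
  Ana: 5·0 + 1 + 6·2 = 13
Chen has the highest total.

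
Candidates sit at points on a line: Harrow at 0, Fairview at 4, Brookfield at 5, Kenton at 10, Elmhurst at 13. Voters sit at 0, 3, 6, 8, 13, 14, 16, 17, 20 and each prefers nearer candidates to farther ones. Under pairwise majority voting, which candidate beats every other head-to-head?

With single-peaked preferences on a line, the Condorcet winner is the candidate closest to the median voter.
The median voter (position 13) is closest to Elmhurst at 13.
Check: Elmhurst vs Kenton — voters closer to Elmhurst: 5 of 9.

Elmhurst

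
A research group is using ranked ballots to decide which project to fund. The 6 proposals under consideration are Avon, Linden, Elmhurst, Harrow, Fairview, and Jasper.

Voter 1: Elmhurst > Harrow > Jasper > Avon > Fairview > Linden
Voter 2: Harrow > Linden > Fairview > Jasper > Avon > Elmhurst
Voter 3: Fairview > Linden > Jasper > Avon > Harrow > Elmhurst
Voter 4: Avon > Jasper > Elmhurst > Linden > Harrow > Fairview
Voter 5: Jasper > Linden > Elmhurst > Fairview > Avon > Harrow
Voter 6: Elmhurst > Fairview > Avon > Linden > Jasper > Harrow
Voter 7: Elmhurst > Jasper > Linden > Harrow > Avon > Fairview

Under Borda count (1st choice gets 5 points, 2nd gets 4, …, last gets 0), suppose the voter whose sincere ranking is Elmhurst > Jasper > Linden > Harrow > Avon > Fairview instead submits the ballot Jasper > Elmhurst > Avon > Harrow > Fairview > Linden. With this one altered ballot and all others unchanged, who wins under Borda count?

Jasper

Borda totals with the altered ballot: Avon 17, Linden 16, Elmhurst 20, Harrow 13, Fairview 16, Jasper 23.
The winner is unchanged: still Jasper.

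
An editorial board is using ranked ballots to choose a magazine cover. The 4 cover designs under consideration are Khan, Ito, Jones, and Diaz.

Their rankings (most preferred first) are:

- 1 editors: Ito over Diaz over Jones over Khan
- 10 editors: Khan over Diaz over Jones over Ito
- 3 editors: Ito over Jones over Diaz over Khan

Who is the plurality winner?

Khan

First-place vote totals:
  Khan: 10
  Ito: 4
  Jones: 0
  Diaz: 0
Khan has the most first-place votes.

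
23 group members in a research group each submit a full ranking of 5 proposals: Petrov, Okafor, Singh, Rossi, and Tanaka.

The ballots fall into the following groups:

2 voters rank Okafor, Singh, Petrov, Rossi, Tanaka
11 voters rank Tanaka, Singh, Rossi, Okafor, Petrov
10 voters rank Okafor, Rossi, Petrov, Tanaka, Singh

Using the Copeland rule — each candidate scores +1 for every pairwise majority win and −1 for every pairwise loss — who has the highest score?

Okafor

Pairwise results:
  Petrov vs Okafor: Okafor wins 23–0.
  Petrov vs Singh: Singh wins 13–10.
  Petrov vs Rossi: Rossi wins 21–2.
  Petrov vs Tanaka: Petrov wins 12–11.
  Okafor vs Singh: Okafor wins 12–11.
  Okafor vs Rossi: Okafor wins 12–11.
  Okafor vs Tanaka: Okafor wins 12–11.
  Singh vs Rossi: Singh wins 13–10.
  Singh vs Tanaka: Tanaka wins 21–2.
  Rossi vs Tanaka: Rossi wins 12–11.
Copeland scores (wins − losses):
  Petrov: 1 − 3 = -2
  Okafor: 4 − 0 = 4
  Singh: 2 − 2 = 0
  Rossi: 2 − 2 = 0
  Tanaka: 1 − 3 = -2
Okafor has the best Copeland score.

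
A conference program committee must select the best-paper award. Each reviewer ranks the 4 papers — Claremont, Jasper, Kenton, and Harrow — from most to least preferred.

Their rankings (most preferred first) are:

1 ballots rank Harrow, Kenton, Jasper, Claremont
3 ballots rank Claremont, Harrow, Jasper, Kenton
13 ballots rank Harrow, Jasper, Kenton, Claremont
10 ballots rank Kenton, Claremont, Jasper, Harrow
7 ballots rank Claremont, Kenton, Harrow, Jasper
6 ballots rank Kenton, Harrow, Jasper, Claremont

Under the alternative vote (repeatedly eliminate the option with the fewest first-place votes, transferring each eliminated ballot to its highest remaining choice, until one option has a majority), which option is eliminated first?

Round 1: Kenton 16, Harrow 14, Claremont 10, Jasper 0. Jasper has the fewest and is eliminated.
Round 2: Kenton 16, Harrow 14, Claremont 10. Claremont has the fewest and is eliminated.
Round 3: Kenton 23, Harrow 17. Kenton has a majority.

Jasper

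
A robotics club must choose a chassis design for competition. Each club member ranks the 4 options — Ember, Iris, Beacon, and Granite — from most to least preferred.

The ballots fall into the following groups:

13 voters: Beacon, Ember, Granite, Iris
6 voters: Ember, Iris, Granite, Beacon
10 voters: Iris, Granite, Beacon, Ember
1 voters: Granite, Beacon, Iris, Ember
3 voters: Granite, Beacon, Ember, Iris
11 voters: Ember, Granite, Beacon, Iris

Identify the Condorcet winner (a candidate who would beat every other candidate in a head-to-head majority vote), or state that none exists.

Head-to-head results (44 voters total):
Ember vs Iris: Ember wins 33–11.
Ember vs Beacon: Beacon wins 27–17.
Ember vs Granite: Ember wins 30–14.
Iris vs Beacon: Beacon wins 28–16.
Iris vs Granite: Granite wins 28–16.
Beacon vs Granite: Granite wins 31–13.
No candidate beats all others: Ember beats Granite beats Beacon beats Ember, a majority cycle.

None — there is no Condorcet winner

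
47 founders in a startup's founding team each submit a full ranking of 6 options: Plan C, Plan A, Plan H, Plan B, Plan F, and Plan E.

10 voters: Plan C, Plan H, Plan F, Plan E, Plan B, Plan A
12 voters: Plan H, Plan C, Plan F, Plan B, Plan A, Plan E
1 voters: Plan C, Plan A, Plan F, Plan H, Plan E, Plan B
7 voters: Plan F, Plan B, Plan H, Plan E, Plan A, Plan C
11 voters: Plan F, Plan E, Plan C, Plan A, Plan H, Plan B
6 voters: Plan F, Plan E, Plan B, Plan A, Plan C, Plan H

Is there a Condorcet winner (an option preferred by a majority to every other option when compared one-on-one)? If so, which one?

Plan F

Head-to-head results (47 voters total):
Plan C vs Plan A: Plan C wins 34–13.
Plan C vs Plan H: Plan C wins 28–19.
Plan C vs Plan B: Plan C wins 34–13.
Plan C vs Plan F: Plan F wins 24–23.
Plan C vs Plan E: Plan E wins 24–23.
Plan A vs Plan H: Plan H wins 29–18.
Plan A vs Plan B: Plan B wins 35–12.
Plan A vs Plan F: Plan F wins 46–1.
Plan A vs Plan E: Plan E wins 34–13.
Plan H vs Plan B: Plan H wins 34–13.
Plan H vs Plan F: Plan F wins 25–22.
Plan H vs Plan E: Plan H wins 30–17.
Plan B vs Plan F: Plan F wins 47–0.
Plan B vs Plan E: Plan E wins 28–19.
Plan F vs Plan E: Plan F wins 47–0.
Plan F beats each rival — Plan C (24–23), Plan A (46–1), Plan H (25–22), Plan B (47–0), Plan E (47–0) — so Plan F is the Condorcet winner.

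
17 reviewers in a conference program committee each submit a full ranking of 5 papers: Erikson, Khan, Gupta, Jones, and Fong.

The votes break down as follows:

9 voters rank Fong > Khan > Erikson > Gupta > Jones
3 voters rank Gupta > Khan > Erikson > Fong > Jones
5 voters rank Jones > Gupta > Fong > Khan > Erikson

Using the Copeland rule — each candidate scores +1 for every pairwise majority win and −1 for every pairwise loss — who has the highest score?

Fong

Pairwise results:
  Erikson vs Khan: Khan wins 17–0.
  Erikson vs Gupta: Erikson wins 9–8.
  Erikson vs Jones: Erikson wins 12–5.
  Erikson vs Fong: Fong wins 14–3.
  Khan vs Gupta: Khan wins 9–8.
  Khan vs Jones: Khan wins 12–5.
  Khan vs Fong: Fong wins 14–3.
  Gupta vs Jones: Gupta wins 12–5.
  Gupta vs Fong: Fong wins 9–8.
  Jones vs Fong: Fong wins 12–5.
Copeland scores (wins − losses):
  Erikson: 2 − 2 = 0
  Khan: 3 − 1 = 2
  Gupta: 1 − 3 = -2
  Jones: 0 − 4 = -4
  Fong: 4 − 0 = 4
Fong has the best Copeland score.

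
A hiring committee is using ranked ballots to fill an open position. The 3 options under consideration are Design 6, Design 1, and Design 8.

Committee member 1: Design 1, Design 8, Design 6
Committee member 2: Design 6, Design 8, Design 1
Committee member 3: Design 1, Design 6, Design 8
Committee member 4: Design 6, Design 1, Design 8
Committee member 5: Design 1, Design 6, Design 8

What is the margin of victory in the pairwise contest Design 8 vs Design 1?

Ballots ranking Design 8 above Design 1: 1.
Ballots ranking Design 1 above Design 8: 4.
Design 1 wins 4–1, a margin of 3.

3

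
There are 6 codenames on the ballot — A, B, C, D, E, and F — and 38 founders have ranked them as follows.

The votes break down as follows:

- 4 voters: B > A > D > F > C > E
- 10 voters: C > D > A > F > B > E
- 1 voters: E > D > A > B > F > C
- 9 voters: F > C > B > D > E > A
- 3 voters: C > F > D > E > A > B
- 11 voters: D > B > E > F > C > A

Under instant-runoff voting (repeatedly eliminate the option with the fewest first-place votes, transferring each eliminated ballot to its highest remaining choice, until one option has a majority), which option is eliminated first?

A

Round 1: C 13, D 11, F 9, B 4, E 1, A 0. A has the fewest and is eliminated.
Round 2: C 13, D 11, F 9, B 4, E 1. E has the fewest and is eliminated.
Round 3: C 13, D 12, F 9, B 4. B has the fewest and is eliminated.
Round 4: D 16, C 13, F 9. F has the fewest and is eliminated.
Round 5: C 22, D 16. C has a majority.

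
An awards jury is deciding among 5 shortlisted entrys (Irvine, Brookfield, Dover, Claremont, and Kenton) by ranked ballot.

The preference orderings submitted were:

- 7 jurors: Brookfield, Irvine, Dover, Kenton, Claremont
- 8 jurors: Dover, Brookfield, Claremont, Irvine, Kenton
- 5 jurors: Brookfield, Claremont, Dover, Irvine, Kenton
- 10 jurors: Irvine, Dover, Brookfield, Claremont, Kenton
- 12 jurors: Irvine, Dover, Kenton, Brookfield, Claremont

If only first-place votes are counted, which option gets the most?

Irvine

First-place vote totals:
  Irvine: 22
  Brookfield: 12
  Dover: 8
  Claremont: 0
  Kenton: 0
Irvine has the most first-place votes.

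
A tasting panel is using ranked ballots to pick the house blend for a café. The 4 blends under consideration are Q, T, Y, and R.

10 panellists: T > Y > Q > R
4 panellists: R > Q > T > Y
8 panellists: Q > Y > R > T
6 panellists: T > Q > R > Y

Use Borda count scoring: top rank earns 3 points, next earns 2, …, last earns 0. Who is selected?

Q

Borda scores:
  Q: 10·1 + 4·2 + 8·3 + 6·2 = 54
  T: 10·3 + 4·1 + 8·0 + 6·3 = 52
  Y: 10·2 + 4·0 + 8·2 + 6·0 = 36
  R: 10·0 + 4·3 + 8·1 + 6·1 = 26
Q has the highest total.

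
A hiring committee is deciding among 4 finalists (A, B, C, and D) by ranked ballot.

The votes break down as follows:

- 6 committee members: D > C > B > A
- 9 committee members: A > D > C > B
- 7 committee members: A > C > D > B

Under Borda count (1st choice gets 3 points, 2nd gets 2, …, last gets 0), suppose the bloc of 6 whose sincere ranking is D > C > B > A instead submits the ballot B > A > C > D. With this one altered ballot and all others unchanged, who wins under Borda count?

Borda totals with the altered ballot: A 60, B 18, C 29, D 25.
The winner is unchanged: still A.

A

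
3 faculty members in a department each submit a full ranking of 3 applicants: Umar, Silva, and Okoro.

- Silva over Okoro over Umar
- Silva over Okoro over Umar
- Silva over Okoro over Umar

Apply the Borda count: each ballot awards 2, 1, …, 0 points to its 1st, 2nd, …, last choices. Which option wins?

Borda scores:
  Umar: 0 + 0 + 0 = 0
  Silva: 2 + 2 + 2 = 6
  Okoro: 1 + 1 + 1 = 3
Silva has the highest total.

Silva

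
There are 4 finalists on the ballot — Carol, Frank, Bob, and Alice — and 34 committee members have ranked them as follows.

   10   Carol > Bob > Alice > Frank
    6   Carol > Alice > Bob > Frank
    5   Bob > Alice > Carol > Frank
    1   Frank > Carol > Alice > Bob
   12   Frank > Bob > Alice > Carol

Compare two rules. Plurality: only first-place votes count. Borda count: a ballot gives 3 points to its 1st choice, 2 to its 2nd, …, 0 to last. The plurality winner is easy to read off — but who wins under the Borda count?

Plurality first-place counts: Carol 16, Frank 13, Bob 5, Alice 0 → Carol.
Borda totals: Carol 55, Frank 39, Bob 65, Alice 45 → Bob.

Bob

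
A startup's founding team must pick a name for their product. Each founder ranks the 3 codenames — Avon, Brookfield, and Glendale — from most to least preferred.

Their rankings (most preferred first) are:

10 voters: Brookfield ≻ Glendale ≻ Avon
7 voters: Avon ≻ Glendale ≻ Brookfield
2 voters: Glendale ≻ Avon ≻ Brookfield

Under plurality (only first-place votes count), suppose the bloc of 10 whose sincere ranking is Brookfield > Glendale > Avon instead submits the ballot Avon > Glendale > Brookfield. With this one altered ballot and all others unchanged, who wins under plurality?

Avon

First-place totals with the altered ballot: Avon 17, Brookfield 0, Glendale 2.
The switch changes the winner from Brookfield to Avon.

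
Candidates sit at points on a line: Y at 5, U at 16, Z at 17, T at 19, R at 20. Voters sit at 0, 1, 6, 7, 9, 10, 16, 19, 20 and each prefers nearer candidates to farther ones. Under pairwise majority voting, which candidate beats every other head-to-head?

With single-peaked preferences on a line, the Condorcet winner is the candidate closest to the median voter.
The median voter (position 9) is closest to Y at 5.
Check: Y vs T — voters closer to Y: 6 of 9.

Y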